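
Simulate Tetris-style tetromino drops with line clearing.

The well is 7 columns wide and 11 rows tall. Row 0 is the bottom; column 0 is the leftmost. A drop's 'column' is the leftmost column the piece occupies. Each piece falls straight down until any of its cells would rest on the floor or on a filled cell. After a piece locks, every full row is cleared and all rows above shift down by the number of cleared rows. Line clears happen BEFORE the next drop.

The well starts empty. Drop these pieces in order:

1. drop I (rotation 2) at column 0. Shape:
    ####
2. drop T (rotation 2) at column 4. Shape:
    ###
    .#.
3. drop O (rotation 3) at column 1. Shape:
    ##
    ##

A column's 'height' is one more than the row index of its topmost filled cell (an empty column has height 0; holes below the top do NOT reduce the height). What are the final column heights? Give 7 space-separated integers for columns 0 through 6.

Drop 1: I rot2 at col 0 lands with bottom-row=0; cleared 0 line(s) (total 0); column heights now [1 1 1 1 0 0 0], max=1
Drop 2: T rot2 at col 4 lands with bottom-row=0; cleared 0 line(s) (total 0); column heights now [1 1 1 1 2 2 2], max=2
Drop 3: O rot3 at col 1 lands with bottom-row=1; cleared 0 line(s) (total 0); column heights now [1 3 3 1 2 2 2], max=3

Answer: 1 3 3 1 2 2 2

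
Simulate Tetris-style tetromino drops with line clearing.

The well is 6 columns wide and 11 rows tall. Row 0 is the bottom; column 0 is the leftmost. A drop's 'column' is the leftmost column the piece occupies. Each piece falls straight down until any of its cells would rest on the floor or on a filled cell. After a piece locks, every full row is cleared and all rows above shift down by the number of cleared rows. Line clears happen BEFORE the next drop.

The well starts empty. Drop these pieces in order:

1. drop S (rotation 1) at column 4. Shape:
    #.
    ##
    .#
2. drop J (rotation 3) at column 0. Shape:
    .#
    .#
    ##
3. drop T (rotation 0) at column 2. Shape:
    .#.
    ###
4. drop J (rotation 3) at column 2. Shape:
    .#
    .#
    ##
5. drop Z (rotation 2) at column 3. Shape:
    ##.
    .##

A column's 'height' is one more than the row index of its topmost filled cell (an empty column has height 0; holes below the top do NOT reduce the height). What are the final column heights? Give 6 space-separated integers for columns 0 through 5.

Answer: 1 3 6 9 9 8

Derivation:
Drop 1: S rot1 at col 4 lands with bottom-row=0; cleared 0 line(s) (total 0); column heights now [0 0 0 0 3 2], max=3
Drop 2: J rot3 at col 0 lands with bottom-row=0; cleared 0 line(s) (total 0); column heights now [1 3 0 0 3 2], max=3
Drop 3: T rot0 at col 2 lands with bottom-row=3; cleared 0 line(s) (total 0); column heights now [1 3 4 5 4 2], max=5
Drop 4: J rot3 at col 2 lands with bottom-row=5; cleared 0 line(s) (total 0); column heights now [1 3 6 8 4 2], max=8
Drop 5: Z rot2 at col 3 lands with bottom-row=7; cleared 0 line(s) (total 0); column heights now [1 3 6 9 9 8], max=9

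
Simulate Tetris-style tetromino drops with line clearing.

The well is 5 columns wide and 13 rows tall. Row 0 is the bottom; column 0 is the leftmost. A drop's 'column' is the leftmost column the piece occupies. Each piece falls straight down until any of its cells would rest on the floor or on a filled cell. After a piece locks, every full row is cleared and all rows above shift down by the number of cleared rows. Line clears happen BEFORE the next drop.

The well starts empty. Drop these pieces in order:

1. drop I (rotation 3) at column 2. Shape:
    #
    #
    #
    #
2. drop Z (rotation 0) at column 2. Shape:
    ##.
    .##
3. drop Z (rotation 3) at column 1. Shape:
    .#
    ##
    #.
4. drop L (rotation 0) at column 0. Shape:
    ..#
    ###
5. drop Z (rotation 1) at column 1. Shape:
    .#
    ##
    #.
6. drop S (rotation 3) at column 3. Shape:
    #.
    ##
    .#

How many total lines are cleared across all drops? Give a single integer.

Answer: 0

Derivation:
Drop 1: I rot3 at col 2 lands with bottom-row=0; cleared 0 line(s) (total 0); column heights now [0 0 4 0 0], max=4
Drop 2: Z rot0 at col 2 lands with bottom-row=3; cleared 0 line(s) (total 0); column heights now [0 0 5 5 4], max=5
Drop 3: Z rot3 at col 1 lands with bottom-row=4; cleared 0 line(s) (total 0); column heights now [0 6 7 5 4], max=7
Drop 4: L rot0 at col 0 lands with bottom-row=7; cleared 0 line(s) (total 0); column heights now [8 8 9 5 4], max=9
Drop 5: Z rot1 at col 1 lands with bottom-row=8; cleared 0 line(s) (total 0); column heights now [8 10 11 5 4], max=11
Drop 6: S rot3 at col 3 lands with bottom-row=4; cleared 0 line(s) (total 0); column heights now [8 10 11 7 6], max=11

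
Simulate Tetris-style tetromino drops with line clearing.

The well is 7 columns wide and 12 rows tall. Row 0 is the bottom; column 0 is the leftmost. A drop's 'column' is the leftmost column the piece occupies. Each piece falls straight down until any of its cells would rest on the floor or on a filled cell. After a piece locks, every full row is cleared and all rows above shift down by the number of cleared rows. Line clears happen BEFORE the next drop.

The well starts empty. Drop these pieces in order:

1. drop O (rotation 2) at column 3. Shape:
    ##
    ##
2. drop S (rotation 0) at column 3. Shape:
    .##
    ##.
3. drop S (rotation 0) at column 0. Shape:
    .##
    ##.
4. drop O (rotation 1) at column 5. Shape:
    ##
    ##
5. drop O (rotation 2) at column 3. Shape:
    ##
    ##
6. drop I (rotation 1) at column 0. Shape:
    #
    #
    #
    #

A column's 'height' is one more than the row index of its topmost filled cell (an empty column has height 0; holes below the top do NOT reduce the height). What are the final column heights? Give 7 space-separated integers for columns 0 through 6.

Drop 1: O rot2 at col 3 lands with bottom-row=0; cleared 0 line(s) (total 0); column heights now [0 0 0 2 2 0 0], max=2
Drop 2: S rot0 at col 3 lands with bottom-row=2; cleared 0 line(s) (total 0); column heights now [0 0 0 3 4 4 0], max=4
Drop 3: S rot0 at col 0 lands with bottom-row=0; cleared 0 line(s) (total 0); column heights now [1 2 2 3 4 4 0], max=4
Drop 4: O rot1 at col 5 lands with bottom-row=4; cleared 0 line(s) (total 0); column heights now [1 2 2 3 4 6 6], max=6
Drop 5: O rot2 at col 3 lands with bottom-row=4; cleared 0 line(s) (total 0); column heights now [1 2 2 6 6 6 6], max=6
Drop 6: I rot1 at col 0 lands with bottom-row=1; cleared 0 line(s) (total 0); column heights now [5 2 2 6 6 6 6], max=6

Answer: 5 2 2 6 6 6 6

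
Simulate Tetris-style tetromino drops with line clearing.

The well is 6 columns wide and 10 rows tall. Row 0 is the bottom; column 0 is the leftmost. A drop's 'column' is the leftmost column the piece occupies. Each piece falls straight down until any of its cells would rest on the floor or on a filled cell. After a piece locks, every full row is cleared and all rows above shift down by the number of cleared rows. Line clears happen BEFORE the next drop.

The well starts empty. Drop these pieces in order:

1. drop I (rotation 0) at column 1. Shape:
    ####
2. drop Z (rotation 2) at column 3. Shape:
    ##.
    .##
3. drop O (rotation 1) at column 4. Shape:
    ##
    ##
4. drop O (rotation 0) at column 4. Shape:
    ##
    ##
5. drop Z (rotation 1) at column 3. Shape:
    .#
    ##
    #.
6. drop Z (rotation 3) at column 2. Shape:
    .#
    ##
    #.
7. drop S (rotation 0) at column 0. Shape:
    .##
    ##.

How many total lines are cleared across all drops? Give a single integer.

Drop 1: I rot0 at col 1 lands with bottom-row=0; cleared 0 line(s) (total 0); column heights now [0 1 1 1 1 0], max=1
Drop 2: Z rot2 at col 3 lands with bottom-row=1; cleared 0 line(s) (total 0); column heights now [0 1 1 3 3 2], max=3
Drop 3: O rot1 at col 4 lands with bottom-row=3; cleared 0 line(s) (total 0); column heights now [0 1 1 3 5 5], max=5
Drop 4: O rot0 at col 4 lands with bottom-row=5; cleared 0 line(s) (total 0); column heights now [0 1 1 3 7 7], max=7
Drop 5: Z rot1 at col 3 lands with bottom-row=6; cleared 0 line(s) (total 0); column heights now [0 1 1 8 9 7], max=9
Drop 6: Z rot3 at col 2 lands with bottom-row=7; cleared 0 line(s) (total 0); column heights now [0 1 9 10 9 7], max=10
Drop 7: S rot0 at col 0 lands with bottom-row=8; cleared 0 line(s) (total 0); column heights now [9 10 10 10 9 7], max=10

Answer: 0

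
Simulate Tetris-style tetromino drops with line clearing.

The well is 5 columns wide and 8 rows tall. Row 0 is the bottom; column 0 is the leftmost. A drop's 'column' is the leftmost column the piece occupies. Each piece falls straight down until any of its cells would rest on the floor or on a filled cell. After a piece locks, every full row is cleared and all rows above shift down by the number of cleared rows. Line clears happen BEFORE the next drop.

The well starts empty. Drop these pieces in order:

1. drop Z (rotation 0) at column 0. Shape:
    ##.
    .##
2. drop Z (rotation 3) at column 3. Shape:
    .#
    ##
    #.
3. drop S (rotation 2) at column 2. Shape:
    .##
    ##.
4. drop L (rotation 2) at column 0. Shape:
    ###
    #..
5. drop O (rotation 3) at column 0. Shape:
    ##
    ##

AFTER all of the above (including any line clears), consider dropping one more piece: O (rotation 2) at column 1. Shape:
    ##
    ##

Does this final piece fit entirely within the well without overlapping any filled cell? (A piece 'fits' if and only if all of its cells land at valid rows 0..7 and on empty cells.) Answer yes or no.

Drop 1: Z rot0 at col 0 lands with bottom-row=0; cleared 0 line(s) (total 0); column heights now [2 2 1 0 0], max=2
Drop 2: Z rot3 at col 3 lands with bottom-row=0; cleared 0 line(s) (total 0); column heights now [2 2 1 2 3], max=3
Drop 3: S rot2 at col 2 lands with bottom-row=2; cleared 0 line(s) (total 0); column heights now [2 2 3 4 4], max=4
Drop 4: L rot2 at col 0 lands with bottom-row=2; cleared 1 line(s) (total 1); column heights now [3 2 3 3 3], max=3
Drop 5: O rot3 at col 0 lands with bottom-row=3; cleared 0 line(s) (total 1); column heights now [5 5 3 3 3], max=5
Test piece O rot2 at col 1 (width 2): heights before test = [5 5 3 3 3]; fits = True

Answer: yes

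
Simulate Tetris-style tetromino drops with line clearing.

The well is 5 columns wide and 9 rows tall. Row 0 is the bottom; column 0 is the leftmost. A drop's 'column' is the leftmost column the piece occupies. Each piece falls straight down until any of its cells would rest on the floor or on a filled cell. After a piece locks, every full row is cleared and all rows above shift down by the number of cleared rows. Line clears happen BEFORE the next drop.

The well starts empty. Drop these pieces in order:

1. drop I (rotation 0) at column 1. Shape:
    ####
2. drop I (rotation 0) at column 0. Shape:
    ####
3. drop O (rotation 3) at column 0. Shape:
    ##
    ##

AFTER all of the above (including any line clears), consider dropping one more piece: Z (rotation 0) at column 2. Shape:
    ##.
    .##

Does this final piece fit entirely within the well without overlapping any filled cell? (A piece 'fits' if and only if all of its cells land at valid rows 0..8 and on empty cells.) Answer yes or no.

Answer: yes

Derivation:
Drop 1: I rot0 at col 1 lands with bottom-row=0; cleared 0 line(s) (total 0); column heights now [0 1 1 1 1], max=1
Drop 2: I rot0 at col 0 lands with bottom-row=1; cleared 0 line(s) (total 0); column heights now [2 2 2 2 1], max=2
Drop 3: O rot3 at col 0 lands with bottom-row=2; cleared 0 line(s) (total 0); column heights now [4 4 2 2 1], max=4
Test piece Z rot0 at col 2 (width 3): heights before test = [4 4 2 2 1]; fits = True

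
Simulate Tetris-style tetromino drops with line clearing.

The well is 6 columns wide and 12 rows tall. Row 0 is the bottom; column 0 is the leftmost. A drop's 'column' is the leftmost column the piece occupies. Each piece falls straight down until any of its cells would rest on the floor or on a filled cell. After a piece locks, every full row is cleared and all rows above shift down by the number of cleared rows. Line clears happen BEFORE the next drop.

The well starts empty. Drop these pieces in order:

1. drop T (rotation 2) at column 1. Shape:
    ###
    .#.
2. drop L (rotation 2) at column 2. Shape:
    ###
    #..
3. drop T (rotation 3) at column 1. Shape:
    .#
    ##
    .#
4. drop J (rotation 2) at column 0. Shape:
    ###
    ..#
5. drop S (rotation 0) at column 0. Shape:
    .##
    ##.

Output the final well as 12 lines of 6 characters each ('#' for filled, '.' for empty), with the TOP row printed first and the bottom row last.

Answer: ......
.##...
##....
###...
..#...
..#...
.##...
..#...
..###.
..#...
.###..
..#...

Derivation:
Drop 1: T rot2 at col 1 lands with bottom-row=0; cleared 0 line(s) (total 0); column heights now [0 2 2 2 0 0], max=2
Drop 2: L rot2 at col 2 lands with bottom-row=2; cleared 0 line(s) (total 0); column heights now [0 2 4 4 4 0], max=4
Drop 3: T rot3 at col 1 lands with bottom-row=4; cleared 0 line(s) (total 0); column heights now [0 6 7 4 4 0], max=7
Drop 4: J rot2 at col 0 lands with bottom-row=7; cleared 0 line(s) (total 0); column heights now [9 9 9 4 4 0], max=9
Drop 5: S rot0 at col 0 lands with bottom-row=9; cleared 0 line(s) (total 0); column heights now [10 11 11 4 4 0], max=11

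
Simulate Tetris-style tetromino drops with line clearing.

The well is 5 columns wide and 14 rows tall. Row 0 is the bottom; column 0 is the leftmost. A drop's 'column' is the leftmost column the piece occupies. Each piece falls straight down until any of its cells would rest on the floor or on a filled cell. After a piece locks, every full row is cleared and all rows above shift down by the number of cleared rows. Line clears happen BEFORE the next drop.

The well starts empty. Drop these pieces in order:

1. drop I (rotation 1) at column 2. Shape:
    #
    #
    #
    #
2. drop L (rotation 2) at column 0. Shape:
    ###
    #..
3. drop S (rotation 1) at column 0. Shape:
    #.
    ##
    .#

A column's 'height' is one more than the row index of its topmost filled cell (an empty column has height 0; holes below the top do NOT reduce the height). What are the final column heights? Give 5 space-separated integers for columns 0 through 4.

Drop 1: I rot1 at col 2 lands with bottom-row=0; cleared 0 line(s) (total 0); column heights now [0 0 4 0 0], max=4
Drop 2: L rot2 at col 0 lands with bottom-row=3; cleared 0 line(s) (total 0); column heights now [5 5 5 0 0], max=5
Drop 3: S rot1 at col 0 lands with bottom-row=5; cleared 0 line(s) (total 0); column heights now [8 7 5 0 0], max=8

Answer: 8 7 5 0 0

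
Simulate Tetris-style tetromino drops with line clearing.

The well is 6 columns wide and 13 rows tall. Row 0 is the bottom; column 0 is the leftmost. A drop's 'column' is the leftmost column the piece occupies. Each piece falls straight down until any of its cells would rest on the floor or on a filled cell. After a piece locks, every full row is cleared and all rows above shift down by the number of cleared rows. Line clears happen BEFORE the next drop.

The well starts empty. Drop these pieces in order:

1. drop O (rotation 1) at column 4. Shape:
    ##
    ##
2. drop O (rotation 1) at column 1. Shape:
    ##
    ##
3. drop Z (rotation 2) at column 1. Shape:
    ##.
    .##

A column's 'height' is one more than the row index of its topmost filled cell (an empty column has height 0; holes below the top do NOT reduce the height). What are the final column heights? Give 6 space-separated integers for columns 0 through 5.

Answer: 0 4 4 3 2 2

Derivation:
Drop 1: O rot1 at col 4 lands with bottom-row=0; cleared 0 line(s) (total 0); column heights now [0 0 0 0 2 2], max=2
Drop 2: O rot1 at col 1 lands with bottom-row=0; cleared 0 line(s) (total 0); column heights now [0 2 2 0 2 2], max=2
Drop 3: Z rot2 at col 1 lands with bottom-row=2; cleared 0 line(s) (total 0); column heights now [0 4 4 3 2 2], max=4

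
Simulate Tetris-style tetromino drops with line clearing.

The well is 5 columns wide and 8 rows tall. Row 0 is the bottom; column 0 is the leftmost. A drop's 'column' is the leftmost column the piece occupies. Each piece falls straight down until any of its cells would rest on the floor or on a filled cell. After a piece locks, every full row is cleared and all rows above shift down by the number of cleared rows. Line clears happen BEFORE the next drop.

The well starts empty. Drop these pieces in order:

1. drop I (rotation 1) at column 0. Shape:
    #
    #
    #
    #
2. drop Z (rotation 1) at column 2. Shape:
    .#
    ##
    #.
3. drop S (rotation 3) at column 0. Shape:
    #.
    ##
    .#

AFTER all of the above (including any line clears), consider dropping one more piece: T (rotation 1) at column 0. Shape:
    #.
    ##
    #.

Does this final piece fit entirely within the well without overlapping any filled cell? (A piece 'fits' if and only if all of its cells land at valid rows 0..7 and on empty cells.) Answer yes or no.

Answer: no

Derivation:
Drop 1: I rot1 at col 0 lands with bottom-row=0; cleared 0 line(s) (total 0); column heights now [4 0 0 0 0], max=4
Drop 2: Z rot1 at col 2 lands with bottom-row=0; cleared 0 line(s) (total 0); column heights now [4 0 2 3 0], max=4
Drop 3: S rot3 at col 0 lands with bottom-row=3; cleared 0 line(s) (total 0); column heights now [6 5 2 3 0], max=6
Test piece T rot1 at col 0 (width 2): heights before test = [6 5 2 3 0]; fits = False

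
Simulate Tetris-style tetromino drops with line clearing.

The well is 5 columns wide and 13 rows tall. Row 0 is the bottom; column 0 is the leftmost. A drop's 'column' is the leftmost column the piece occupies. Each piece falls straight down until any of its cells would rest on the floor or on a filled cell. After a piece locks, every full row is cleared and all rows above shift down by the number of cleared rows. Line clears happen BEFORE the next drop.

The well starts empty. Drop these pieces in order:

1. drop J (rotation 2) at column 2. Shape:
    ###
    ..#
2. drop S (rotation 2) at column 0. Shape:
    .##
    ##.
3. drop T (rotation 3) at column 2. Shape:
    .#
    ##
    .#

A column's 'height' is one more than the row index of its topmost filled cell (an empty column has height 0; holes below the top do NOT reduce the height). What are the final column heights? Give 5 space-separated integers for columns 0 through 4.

Drop 1: J rot2 at col 2 lands with bottom-row=0; cleared 0 line(s) (total 0); column heights now [0 0 2 2 2], max=2
Drop 2: S rot2 at col 0 lands with bottom-row=1; cleared 1 line(s) (total 1); column heights now [0 2 2 0 1], max=2
Drop 3: T rot3 at col 2 lands with bottom-row=1; cleared 0 line(s) (total 1); column heights now [0 2 3 4 1], max=4

Answer: 0 2 3 4 1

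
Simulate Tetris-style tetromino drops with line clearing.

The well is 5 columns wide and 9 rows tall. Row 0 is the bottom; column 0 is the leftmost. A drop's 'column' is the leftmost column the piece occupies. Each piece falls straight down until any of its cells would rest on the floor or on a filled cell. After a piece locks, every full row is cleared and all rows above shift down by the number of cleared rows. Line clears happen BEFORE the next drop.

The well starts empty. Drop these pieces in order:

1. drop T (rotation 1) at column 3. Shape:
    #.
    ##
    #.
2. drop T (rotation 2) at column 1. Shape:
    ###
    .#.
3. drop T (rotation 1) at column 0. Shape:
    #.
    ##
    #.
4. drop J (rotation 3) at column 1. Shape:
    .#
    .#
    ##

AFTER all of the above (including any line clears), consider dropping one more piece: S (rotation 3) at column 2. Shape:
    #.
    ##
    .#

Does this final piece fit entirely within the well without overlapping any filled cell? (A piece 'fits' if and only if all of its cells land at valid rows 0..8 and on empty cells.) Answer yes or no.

Answer: no

Derivation:
Drop 1: T rot1 at col 3 lands with bottom-row=0; cleared 0 line(s) (total 0); column heights now [0 0 0 3 2], max=3
Drop 2: T rot2 at col 1 lands with bottom-row=2; cleared 0 line(s) (total 0); column heights now [0 4 4 4 2], max=4
Drop 3: T rot1 at col 0 lands with bottom-row=3; cleared 0 line(s) (total 0); column heights now [6 5 4 4 2], max=6
Drop 4: J rot3 at col 1 lands with bottom-row=5; cleared 0 line(s) (total 0); column heights now [6 6 8 4 2], max=8
Test piece S rot3 at col 2 (width 2): heights before test = [6 6 8 4 2]; fits = False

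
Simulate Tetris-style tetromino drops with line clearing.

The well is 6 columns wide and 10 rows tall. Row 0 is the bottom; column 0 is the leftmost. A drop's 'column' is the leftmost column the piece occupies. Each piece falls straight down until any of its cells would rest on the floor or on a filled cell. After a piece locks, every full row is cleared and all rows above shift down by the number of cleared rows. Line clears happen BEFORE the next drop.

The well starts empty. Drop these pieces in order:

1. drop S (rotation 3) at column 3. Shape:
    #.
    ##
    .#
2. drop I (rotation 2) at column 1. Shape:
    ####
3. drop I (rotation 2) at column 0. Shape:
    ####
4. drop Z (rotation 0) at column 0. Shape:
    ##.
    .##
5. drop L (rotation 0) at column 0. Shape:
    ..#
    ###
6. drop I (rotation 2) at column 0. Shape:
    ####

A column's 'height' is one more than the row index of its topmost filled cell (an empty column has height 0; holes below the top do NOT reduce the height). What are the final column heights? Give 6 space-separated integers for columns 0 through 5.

Drop 1: S rot3 at col 3 lands with bottom-row=0; cleared 0 line(s) (total 0); column heights now [0 0 0 3 2 0], max=3
Drop 2: I rot2 at col 1 lands with bottom-row=3; cleared 0 line(s) (total 0); column heights now [0 4 4 4 4 0], max=4
Drop 3: I rot2 at col 0 lands with bottom-row=4; cleared 0 line(s) (total 0); column heights now [5 5 5 5 4 0], max=5
Drop 4: Z rot0 at col 0 lands with bottom-row=5; cleared 0 line(s) (total 0); column heights now [7 7 6 5 4 0], max=7
Drop 5: L rot0 at col 0 lands with bottom-row=7; cleared 0 line(s) (total 0); column heights now [8 8 9 5 4 0], max=9
Drop 6: I rot2 at col 0 lands with bottom-row=9; cleared 0 line(s) (total 0); column heights now [10 10 10 10 4 0], max=10

Answer: 10 10 10 10 4 0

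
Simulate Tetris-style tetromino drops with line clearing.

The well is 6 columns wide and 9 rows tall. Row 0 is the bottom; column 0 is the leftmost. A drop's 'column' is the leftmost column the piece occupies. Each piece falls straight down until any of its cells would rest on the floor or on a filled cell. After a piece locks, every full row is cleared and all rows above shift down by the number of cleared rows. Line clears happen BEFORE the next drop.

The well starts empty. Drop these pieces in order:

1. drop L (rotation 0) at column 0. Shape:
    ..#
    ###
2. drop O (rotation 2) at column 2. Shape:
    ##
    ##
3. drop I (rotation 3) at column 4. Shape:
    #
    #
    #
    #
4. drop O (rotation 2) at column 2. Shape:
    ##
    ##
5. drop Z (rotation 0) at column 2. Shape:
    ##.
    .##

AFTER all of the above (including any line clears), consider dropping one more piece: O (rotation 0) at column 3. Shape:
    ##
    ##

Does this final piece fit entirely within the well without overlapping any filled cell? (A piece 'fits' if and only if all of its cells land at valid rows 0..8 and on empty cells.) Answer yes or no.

Answer: no

Derivation:
Drop 1: L rot0 at col 0 lands with bottom-row=0; cleared 0 line(s) (total 0); column heights now [1 1 2 0 0 0], max=2
Drop 2: O rot2 at col 2 lands with bottom-row=2; cleared 0 line(s) (total 0); column heights now [1 1 4 4 0 0], max=4
Drop 3: I rot3 at col 4 lands with bottom-row=0; cleared 0 line(s) (total 0); column heights now [1 1 4 4 4 0], max=4
Drop 4: O rot2 at col 2 lands with bottom-row=4; cleared 0 line(s) (total 0); column heights now [1 1 6 6 4 0], max=6
Drop 5: Z rot0 at col 2 lands with bottom-row=6; cleared 0 line(s) (total 0); column heights now [1 1 8 8 7 0], max=8
Test piece O rot0 at col 3 (width 2): heights before test = [1 1 8 8 7 0]; fits = False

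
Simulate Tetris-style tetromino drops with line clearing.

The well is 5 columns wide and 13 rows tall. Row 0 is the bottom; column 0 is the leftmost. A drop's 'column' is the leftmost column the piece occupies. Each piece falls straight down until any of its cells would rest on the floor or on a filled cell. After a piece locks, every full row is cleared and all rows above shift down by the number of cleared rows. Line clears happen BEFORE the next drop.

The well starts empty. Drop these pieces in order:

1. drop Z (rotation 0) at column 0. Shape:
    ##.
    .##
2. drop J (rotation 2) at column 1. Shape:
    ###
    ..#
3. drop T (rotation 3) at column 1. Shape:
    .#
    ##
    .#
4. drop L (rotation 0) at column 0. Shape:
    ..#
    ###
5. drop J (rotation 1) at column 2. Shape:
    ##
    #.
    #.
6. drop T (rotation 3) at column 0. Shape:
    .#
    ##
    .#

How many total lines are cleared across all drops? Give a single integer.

Drop 1: Z rot0 at col 0 lands with bottom-row=0; cleared 0 line(s) (total 0); column heights now [2 2 1 0 0], max=2
Drop 2: J rot2 at col 1 lands with bottom-row=1; cleared 0 line(s) (total 0); column heights now [2 3 3 3 0], max=3
Drop 3: T rot3 at col 1 lands with bottom-row=3; cleared 0 line(s) (total 0); column heights now [2 5 6 3 0], max=6
Drop 4: L rot0 at col 0 lands with bottom-row=6; cleared 0 line(s) (total 0); column heights now [7 7 8 3 0], max=8
Drop 5: J rot1 at col 2 lands with bottom-row=8; cleared 0 line(s) (total 0); column heights now [7 7 11 11 0], max=11
Drop 6: T rot3 at col 0 lands with bottom-row=7; cleared 0 line(s) (total 0); column heights now [9 10 11 11 0], max=11

Answer: 0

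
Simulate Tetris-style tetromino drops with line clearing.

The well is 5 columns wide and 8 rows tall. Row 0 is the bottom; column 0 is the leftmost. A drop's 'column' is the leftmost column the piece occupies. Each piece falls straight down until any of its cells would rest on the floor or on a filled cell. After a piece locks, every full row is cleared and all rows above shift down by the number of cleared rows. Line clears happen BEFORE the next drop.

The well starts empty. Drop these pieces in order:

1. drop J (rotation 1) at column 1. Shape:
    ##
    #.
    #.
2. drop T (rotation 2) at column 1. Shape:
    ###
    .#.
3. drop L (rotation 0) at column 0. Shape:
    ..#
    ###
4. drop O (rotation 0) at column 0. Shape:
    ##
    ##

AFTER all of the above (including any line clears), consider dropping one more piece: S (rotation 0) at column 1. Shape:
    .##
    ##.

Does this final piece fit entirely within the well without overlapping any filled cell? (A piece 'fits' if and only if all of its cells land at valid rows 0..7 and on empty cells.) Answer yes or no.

Answer: no

Derivation:
Drop 1: J rot1 at col 1 lands with bottom-row=0; cleared 0 line(s) (total 0); column heights now [0 3 3 0 0], max=3
Drop 2: T rot2 at col 1 lands with bottom-row=3; cleared 0 line(s) (total 0); column heights now [0 5 5 5 0], max=5
Drop 3: L rot0 at col 0 lands with bottom-row=5; cleared 0 line(s) (total 0); column heights now [6 6 7 5 0], max=7
Drop 4: O rot0 at col 0 lands with bottom-row=6; cleared 0 line(s) (total 0); column heights now [8 8 7 5 0], max=8
Test piece S rot0 at col 1 (width 3): heights before test = [8 8 7 5 0]; fits = False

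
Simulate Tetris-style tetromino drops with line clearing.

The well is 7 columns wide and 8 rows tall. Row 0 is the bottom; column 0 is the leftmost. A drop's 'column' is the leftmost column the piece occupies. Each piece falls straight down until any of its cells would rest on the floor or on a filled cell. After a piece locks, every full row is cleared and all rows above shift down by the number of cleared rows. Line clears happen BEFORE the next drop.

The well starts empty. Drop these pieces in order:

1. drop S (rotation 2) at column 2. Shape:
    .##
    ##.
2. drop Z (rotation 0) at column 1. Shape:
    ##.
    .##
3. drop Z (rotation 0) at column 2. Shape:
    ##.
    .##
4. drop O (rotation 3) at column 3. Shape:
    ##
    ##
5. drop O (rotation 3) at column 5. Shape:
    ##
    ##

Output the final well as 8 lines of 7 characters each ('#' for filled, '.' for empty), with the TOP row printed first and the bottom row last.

Answer: .......
...##..
...##..
..##...
.####..
..##...
...####
..##.##

Derivation:
Drop 1: S rot2 at col 2 lands with bottom-row=0; cleared 0 line(s) (total 0); column heights now [0 0 1 2 2 0 0], max=2
Drop 2: Z rot0 at col 1 lands with bottom-row=2; cleared 0 line(s) (total 0); column heights now [0 4 4 3 2 0 0], max=4
Drop 3: Z rot0 at col 2 lands with bottom-row=3; cleared 0 line(s) (total 0); column heights now [0 4 5 5 4 0 0], max=5
Drop 4: O rot3 at col 3 lands with bottom-row=5; cleared 0 line(s) (total 0); column heights now [0 4 5 7 7 0 0], max=7
Drop 5: O rot3 at col 5 lands with bottom-row=0; cleared 0 line(s) (total 0); column heights now [0 4 5 7 7 2 2], max=7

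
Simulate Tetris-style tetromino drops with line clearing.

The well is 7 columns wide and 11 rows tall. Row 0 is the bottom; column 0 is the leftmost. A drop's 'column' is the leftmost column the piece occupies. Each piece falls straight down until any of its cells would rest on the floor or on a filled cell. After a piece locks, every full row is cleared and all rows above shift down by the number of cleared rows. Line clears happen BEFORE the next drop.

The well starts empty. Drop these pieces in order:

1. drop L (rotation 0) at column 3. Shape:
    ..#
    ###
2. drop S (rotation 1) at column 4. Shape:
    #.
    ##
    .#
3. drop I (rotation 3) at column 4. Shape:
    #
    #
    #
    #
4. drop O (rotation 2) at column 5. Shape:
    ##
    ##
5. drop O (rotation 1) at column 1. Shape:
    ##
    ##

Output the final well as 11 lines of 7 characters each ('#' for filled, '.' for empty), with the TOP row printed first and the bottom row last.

Answer: .......
.......
....#..
....#..
....#..
....###
....###
....##.
.....#.
.##..#.
.#####.

Derivation:
Drop 1: L rot0 at col 3 lands with bottom-row=0; cleared 0 line(s) (total 0); column heights now [0 0 0 1 1 2 0], max=2
Drop 2: S rot1 at col 4 lands with bottom-row=2; cleared 0 line(s) (total 0); column heights now [0 0 0 1 5 4 0], max=5
Drop 3: I rot3 at col 4 lands with bottom-row=5; cleared 0 line(s) (total 0); column heights now [0 0 0 1 9 4 0], max=9
Drop 4: O rot2 at col 5 lands with bottom-row=4; cleared 0 line(s) (total 0); column heights now [0 0 0 1 9 6 6], max=9
Drop 5: O rot1 at col 1 lands with bottom-row=0; cleared 0 line(s) (total 0); column heights now [0 2 2 1 9 6 6], max=9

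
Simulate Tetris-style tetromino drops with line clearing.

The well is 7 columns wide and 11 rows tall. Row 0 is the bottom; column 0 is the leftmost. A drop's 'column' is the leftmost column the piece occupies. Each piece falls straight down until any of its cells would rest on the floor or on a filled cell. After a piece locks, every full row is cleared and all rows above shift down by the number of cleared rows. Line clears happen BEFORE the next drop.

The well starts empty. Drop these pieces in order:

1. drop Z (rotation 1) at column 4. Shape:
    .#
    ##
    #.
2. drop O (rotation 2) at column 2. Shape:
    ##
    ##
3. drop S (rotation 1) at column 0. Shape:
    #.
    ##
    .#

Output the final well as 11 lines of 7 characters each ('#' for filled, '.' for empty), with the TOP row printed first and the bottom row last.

Drop 1: Z rot1 at col 4 lands with bottom-row=0; cleared 0 line(s) (total 0); column heights now [0 0 0 0 2 3 0], max=3
Drop 2: O rot2 at col 2 lands with bottom-row=0; cleared 0 line(s) (total 0); column heights now [0 0 2 2 2 3 0], max=3
Drop 3: S rot1 at col 0 lands with bottom-row=0; cleared 0 line(s) (total 0); column heights now [3 2 2 2 2 3 0], max=3

Answer: .......
.......
.......
.......
.......
.......
.......
.......
#....#.
######.
.####..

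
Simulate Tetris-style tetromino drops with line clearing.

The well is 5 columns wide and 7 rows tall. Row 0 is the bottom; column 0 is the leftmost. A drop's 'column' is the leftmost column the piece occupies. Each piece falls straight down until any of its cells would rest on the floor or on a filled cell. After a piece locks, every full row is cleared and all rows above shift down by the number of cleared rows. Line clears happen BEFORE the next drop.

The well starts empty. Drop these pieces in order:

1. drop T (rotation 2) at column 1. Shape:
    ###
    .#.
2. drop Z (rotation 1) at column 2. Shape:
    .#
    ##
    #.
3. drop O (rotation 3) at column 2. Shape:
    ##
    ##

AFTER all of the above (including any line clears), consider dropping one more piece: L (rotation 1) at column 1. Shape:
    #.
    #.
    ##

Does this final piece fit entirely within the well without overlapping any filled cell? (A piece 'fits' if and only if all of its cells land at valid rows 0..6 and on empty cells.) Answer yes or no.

Answer: no

Derivation:
Drop 1: T rot2 at col 1 lands with bottom-row=0; cleared 0 line(s) (total 0); column heights now [0 2 2 2 0], max=2
Drop 2: Z rot1 at col 2 lands with bottom-row=2; cleared 0 line(s) (total 0); column heights now [0 2 4 5 0], max=5
Drop 3: O rot3 at col 2 lands with bottom-row=5; cleared 0 line(s) (total 0); column heights now [0 2 7 7 0], max=7
Test piece L rot1 at col 1 (width 2): heights before test = [0 2 7 7 0]; fits = False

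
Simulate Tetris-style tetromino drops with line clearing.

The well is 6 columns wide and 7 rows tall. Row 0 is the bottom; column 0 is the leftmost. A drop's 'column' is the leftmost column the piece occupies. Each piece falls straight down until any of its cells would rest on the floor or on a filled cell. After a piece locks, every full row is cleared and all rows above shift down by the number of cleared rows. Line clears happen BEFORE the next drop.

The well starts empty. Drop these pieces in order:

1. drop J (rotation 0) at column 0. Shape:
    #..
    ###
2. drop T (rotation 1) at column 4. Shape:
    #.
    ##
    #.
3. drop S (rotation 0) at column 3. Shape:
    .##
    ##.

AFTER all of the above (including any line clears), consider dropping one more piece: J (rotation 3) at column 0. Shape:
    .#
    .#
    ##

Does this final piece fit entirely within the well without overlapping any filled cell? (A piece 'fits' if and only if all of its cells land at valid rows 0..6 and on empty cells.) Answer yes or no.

Answer: yes

Derivation:
Drop 1: J rot0 at col 0 lands with bottom-row=0; cleared 0 line(s) (total 0); column heights now [2 1 1 0 0 0], max=2
Drop 2: T rot1 at col 4 lands with bottom-row=0; cleared 0 line(s) (total 0); column heights now [2 1 1 0 3 2], max=3
Drop 3: S rot0 at col 3 lands with bottom-row=3; cleared 0 line(s) (total 0); column heights now [2 1 1 4 5 5], max=5
Test piece J rot3 at col 0 (width 2): heights before test = [2 1 1 4 5 5]; fits = True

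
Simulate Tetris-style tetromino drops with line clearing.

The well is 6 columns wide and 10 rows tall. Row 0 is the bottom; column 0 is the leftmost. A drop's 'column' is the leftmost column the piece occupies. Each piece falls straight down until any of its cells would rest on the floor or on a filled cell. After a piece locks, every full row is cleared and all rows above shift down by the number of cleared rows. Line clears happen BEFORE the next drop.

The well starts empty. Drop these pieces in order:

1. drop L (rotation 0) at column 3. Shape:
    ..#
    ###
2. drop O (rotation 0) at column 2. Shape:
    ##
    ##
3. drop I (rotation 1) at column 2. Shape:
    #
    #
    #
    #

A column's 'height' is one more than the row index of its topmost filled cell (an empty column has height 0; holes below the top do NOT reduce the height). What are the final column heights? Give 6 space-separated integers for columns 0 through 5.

Answer: 0 0 7 3 1 2

Derivation:
Drop 1: L rot0 at col 3 lands with bottom-row=0; cleared 0 line(s) (total 0); column heights now [0 0 0 1 1 2], max=2
Drop 2: O rot0 at col 2 lands with bottom-row=1; cleared 0 line(s) (total 0); column heights now [0 0 3 3 1 2], max=3
Drop 3: I rot1 at col 2 lands with bottom-row=3; cleared 0 line(s) (total 0); column heights now [0 0 7 3 1 2], max=7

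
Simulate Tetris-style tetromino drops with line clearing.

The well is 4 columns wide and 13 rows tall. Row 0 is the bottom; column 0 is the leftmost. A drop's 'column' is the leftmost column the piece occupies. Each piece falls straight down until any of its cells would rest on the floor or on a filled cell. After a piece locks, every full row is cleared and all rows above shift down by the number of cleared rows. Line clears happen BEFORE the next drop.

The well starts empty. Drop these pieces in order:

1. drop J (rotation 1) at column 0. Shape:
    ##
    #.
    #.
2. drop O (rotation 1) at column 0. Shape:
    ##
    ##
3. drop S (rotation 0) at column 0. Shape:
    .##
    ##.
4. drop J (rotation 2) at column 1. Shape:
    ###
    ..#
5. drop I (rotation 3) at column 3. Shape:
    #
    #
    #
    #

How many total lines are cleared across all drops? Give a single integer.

Drop 1: J rot1 at col 0 lands with bottom-row=0; cleared 0 line(s) (total 0); column heights now [3 3 0 0], max=3
Drop 2: O rot1 at col 0 lands with bottom-row=3; cleared 0 line(s) (total 0); column heights now [5 5 0 0], max=5
Drop 3: S rot0 at col 0 lands with bottom-row=5; cleared 0 line(s) (total 0); column heights now [6 7 7 0], max=7
Drop 4: J rot2 at col 1 lands with bottom-row=6; cleared 0 line(s) (total 0); column heights now [6 8 8 8], max=8
Drop 5: I rot3 at col 3 lands with bottom-row=8; cleared 0 line(s) (total 0); column heights now [6 8 8 12], max=12

Answer: 0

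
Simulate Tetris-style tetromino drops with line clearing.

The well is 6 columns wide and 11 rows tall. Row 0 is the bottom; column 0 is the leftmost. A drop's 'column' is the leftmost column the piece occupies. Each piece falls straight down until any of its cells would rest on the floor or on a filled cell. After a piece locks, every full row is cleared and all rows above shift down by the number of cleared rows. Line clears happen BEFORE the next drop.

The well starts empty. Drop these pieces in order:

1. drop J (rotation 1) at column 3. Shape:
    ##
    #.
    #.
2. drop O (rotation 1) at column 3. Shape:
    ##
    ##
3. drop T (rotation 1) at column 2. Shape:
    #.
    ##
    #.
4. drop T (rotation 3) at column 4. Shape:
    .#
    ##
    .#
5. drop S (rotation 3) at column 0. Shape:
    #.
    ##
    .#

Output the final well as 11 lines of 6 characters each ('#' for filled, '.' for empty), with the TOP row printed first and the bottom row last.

Drop 1: J rot1 at col 3 lands with bottom-row=0; cleared 0 line(s) (total 0); column heights now [0 0 0 3 3 0], max=3
Drop 2: O rot1 at col 3 lands with bottom-row=3; cleared 0 line(s) (total 0); column heights now [0 0 0 5 5 0], max=5
Drop 3: T rot1 at col 2 lands with bottom-row=4; cleared 0 line(s) (total 0); column heights now [0 0 7 6 5 0], max=7
Drop 4: T rot3 at col 4 lands with bottom-row=4; cleared 0 line(s) (total 0); column heights now [0 0 7 6 6 7], max=7
Drop 5: S rot3 at col 0 lands with bottom-row=0; cleared 0 line(s) (total 0); column heights now [3 2 7 6 6 7], max=7

Answer: ......
......
......
......
..#..#
..####
..####
...##.
#..##.
##.#..
.#.#..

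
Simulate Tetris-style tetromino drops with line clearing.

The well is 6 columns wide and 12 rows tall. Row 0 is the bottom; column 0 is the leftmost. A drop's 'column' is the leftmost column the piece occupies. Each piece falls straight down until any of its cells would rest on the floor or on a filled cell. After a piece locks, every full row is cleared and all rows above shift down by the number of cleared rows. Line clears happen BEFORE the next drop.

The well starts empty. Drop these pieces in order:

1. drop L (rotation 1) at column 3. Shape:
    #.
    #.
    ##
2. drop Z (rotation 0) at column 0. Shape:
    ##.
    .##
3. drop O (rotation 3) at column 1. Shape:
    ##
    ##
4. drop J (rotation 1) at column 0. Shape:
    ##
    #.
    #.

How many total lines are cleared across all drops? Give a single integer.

Drop 1: L rot1 at col 3 lands with bottom-row=0; cleared 0 line(s) (total 0); column heights now [0 0 0 3 1 0], max=3
Drop 2: Z rot0 at col 0 lands with bottom-row=0; cleared 0 line(s) (total 0); column heights now [2 2 1 3 1 0], max=3
Drop 3: O rot3 at col 1 lands with bottom-row=2; cleared 0 line(s) (total 0); column heights now [2 4 4 3 1 0], max=4
Drop 4: J rot1 at col 0 lands with bottom-row=2; cleared 0 line(s) (total 0); column heights now [5 5 4 3 1 0], max=5

Answer: 0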